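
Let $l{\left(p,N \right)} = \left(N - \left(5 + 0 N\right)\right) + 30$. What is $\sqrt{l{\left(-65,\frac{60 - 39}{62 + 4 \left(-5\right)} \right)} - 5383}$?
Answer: $\frac{i \sqrt{21430}}{2} \approx 73.195 i$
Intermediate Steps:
$l{\left(p,N \right)} = 25 + N$ ($l{\left(p,N \right)} = \left(N + \left(0 - 5\right)\right) + 30 = \left(N - 5\right) + 30 = \left(-5 + N\right) + 30 = 25 + N$)
$\sqrt{l{\left(-65,\frac{60 - 39}{62 + 4 \left(-5\right)} \right)} - 5383} = \sqrt{\left(25 + \frac{60 - 39}{62 + 4 \left(-5\right)}\right) - 5383} = \sqrt{\left(25 + \frac{21}{62 - 20}\right) - 5383} = \sqrt{\left(25 + \frac{21}{42}\right) - 5383} = \sqrt{\left(25 + 21 \cdot \frac{1}{42}\right) - 5383} = \sqrt{\left(25 + \frac{1}{2}\right) - 5383} = \sqrt{\frac{51}{2} - 5383} = \sqrt{- \frac{10715}{2}} = \frac{i \sqrt{21430}}{2}$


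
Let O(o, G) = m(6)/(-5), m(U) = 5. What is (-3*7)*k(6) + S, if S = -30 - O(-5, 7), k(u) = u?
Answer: -155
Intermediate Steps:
O(o, G) = -1 (O(o, G) = 5/(-5) = 5*(-⅕) = -1)
S = -29 (S = -30 - 1*(-1) = -30 + 1 = -29)
(-3*7)*k(6) + S = -3*7*6 - 29 = -21*6 - 29 = -126 - 29 = -155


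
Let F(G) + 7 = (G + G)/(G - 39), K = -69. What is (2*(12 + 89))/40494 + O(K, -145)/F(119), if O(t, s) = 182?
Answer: -21054557/465681 ≈ -45.212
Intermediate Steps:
F(G) = -7 + 2*G/(-39 + G) (F(G) = -7 + (G + G)/(G - 39) = -7 + (2*G)/(-39 + G) = -7 + 2*G/(-39 + G))
(2*(12 + 89))/40494 + O(K, -145)/F(119) = (2*(12 + 89))/40494 + 182/(((273 - 5*119)/(-39 + 119))) = (2*101)*(1/40494) + 182/(((273 - 595)/80)) = 202*(1/40494) + 182/(((1/80)*(-322))) = 101/20247 + 182/(-161/40) = 101/20247 + 182*(-40/161) = 101/20247 - 1040/23 = -21054557/465681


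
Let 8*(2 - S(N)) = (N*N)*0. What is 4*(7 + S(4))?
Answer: 36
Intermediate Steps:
S(N) = 2 (S(N) = 2 - N*N*0/8 = 2 - N²*0/8 = 2 - ⅛*0 = 2 + 0 = 2)
4*(7 + S(4)) = 4*(7 + 2) = 4*9 = 36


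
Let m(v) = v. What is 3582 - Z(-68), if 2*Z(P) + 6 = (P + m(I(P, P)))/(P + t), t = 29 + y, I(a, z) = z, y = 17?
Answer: 39401/11 ≈ 3581.9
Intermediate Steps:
t = 46 (t = 29 + 17 = 46)
Z(P) = -3 + P/(46 + P) (Z(P) = -3 + ((P + P)/(P + 46))/2 = -3 + ((2*P)/(46 + P))/2 = -3 + (2*P/(46 + P))/2 = -3 + P/(46 + P))
3582 - Z(-68) = 3582 - 2*(-69 - 1*(-68))/(46 - 68) = 3582 - 2*(-69 + 68)/(-22) = 3582 - 2*(-1)*(-1)/22 = 3582 - 1*1/11 = 3582 - 1/11 = 39401/11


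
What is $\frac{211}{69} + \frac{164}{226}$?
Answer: $\frac{29501}{7797} \approx 3.7836$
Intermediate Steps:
$\frac{211}{69} + \frac{164}{226} = 211 \cdot \frac{1}{69} + 164 \cdot \frac{1}{226} = \frac{211}{69} + \frac{82}{113} = \frac{29501}{7797}$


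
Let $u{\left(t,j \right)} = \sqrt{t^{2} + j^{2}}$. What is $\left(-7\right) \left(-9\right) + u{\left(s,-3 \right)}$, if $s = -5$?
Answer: $63 + \sqrt{34} \approx 68.831$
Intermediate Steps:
$u{\left(t,j \right)} = \sqrt{j^{2} + t^{2}}$
$\left(-7\right) \left(-9\right) + u{\left(s,-3 \right)} = \left(-7\right) \left(-9\right) + \sqrt{\left(-3\right)^{2} + \left(-5\right)^{2}} = 63 + \sqrt{9 + 25} = 63 + \sqrt{34}$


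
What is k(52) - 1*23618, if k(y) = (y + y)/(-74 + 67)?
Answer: -165430/7 ≈ -23633.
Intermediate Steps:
k(y) = -2*y/7 (k(y) = (2*y)/(-7) = (2*y)*(-1/7) = -2*y/7)
k(52) - 1*23618 = -2/7*52 - 1*23618 = -104/7 - 23618 = -165430/7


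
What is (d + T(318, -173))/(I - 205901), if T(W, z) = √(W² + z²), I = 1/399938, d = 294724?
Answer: -117871327112/82347634137 - 399938*√131053/82347634137 ≈ -1.4331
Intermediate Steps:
I = 1/399938 ≈ 2.5004e-6
(d + T(318, -173))/(I - 205901) = (294724 + √(318² + (-173)²))/(1/399938 - 205901) = (294724 + √(101124 + 29929))/(-82347634137/399938) = (294724 + √131053)*(-399938/82347634137) = -117871327112/82347634137 - 399938*√131053/82347634137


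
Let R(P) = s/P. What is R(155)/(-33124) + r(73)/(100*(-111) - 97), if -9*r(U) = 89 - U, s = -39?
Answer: 6621359/39799288620 ≈ 0.00016637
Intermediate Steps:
r(U) = -89/9 + U/9 (r(U) = -(89 - U)/9 = -89/9 + U/9)
R(P) = -39/P
R(155)/(-33124) + r(73)/(100*(-111) - 97) = -39/155/(-33124) + (-89/9 + (1/9)*73)/(100*(-111) - 97) = -39*1/155*(-1/33124) + (-89/9 + 73/9)/(-11100 - 97) = -39/155*(-1/33124) - 16/9/(-11197) = 3/394940 - 16/9*(-1/11197) = 3/394940 + 16/100773 = 6621359/39799288620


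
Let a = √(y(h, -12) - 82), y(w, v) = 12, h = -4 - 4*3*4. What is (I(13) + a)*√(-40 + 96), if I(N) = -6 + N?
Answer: 2*√14*(7 + I*√70) ≈ 52.383 + 62.61*I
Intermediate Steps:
h = -52 (h = -4 - 12*4 = -4 - 48 = -52)
a = I*√70 (a = √(12 - 82) = √(-70) = I*√70 ≈ 8.3666*I)
(I(13) + a)*√(-40 + 96) = ((-6 + 13) + I*√70)*√(-40 + 96) = (7 + I*√70)*√56 = (7 + I*√70)*(2*√14) = 2*√14*(7 + I*√70)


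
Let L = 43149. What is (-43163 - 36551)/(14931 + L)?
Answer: -39857/29040 ≈ -1.3725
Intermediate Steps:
(-43163 - 36551)/(14931 + L) = (-43163 - 36551)/(14931 + 43149) = -79714/58080 = -79714*1/58080 = -39857/29040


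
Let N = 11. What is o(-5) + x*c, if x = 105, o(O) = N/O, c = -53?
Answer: -27836/5 ≈ -5567.2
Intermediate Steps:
o(O) = 11/O
o(-5) + x*c = 11/(-5) + 105*(-53) = 11*(-⅕) - 5565 = -11/5 - 5565 = -27836/5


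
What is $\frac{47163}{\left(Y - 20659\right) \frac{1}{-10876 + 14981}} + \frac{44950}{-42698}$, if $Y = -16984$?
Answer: $- \frac{4134100277560}{803640407} \approx -5144.2$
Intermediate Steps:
$\frac{47163}{\left(Y - 20659\right) \frac{1}{-10876 + 14981}} + \frac{44950}{-42698} = \frac{47163}{\left(-16984 - 20659\right) \frac{1}{-10876 + 14981}} + \frac{44950}{-42698} = \frac{47163}{\left(-37643\right) \frac{1}{4105}} + 44950 \left(- \frac{1}{42698}\right) = \frac{47163}{\left(-37643\right) \frac{1}{4105}} - \frac{22475}{21349} = \frac{47163}{- \frac{37643}{4105}} - \frac{22475}{21349} = 47163 \left(- \frac{4105}{37643}\right) - \frac{22475}{21349} = - \frac{193604115}{37643} - \frac{22475}{21349} = - \frac{4134100277560}{803640407}$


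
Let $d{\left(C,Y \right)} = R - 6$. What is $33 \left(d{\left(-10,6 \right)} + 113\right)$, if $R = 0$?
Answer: $3531$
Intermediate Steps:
$d{\left(C,Y \right)} = -6$ ($d{\left(C,Y \right)} = 0 - 6 = -6$)
$33 \left(d{\left(-10,6 \right)} + 113\right) = 33 \left(-6 + 113\right) = 33 \cdot 107 = 3531$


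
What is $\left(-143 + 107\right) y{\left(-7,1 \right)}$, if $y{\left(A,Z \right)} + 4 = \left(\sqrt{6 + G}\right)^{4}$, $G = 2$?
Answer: $-2160$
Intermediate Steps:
$y{\left(A,Z \right)} = 60$ ($y{\left(A,Z \right)} = -4 + \left(\sqrt{6 + 2}\right)^{4} = -4 + \left(\sqrt{8}\right)^{4} = -4 + \left(2 \sqrt{2}\right)^{4} = -4 + 64 = 60$)
$\left(-143 + 107\right) y{\left(-7,1 \right)} = \left(-143 + 107\right) 60 = \left(-36\right) 60 = -2160$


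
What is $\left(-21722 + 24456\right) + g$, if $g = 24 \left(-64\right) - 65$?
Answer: $1133$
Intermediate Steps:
$g = -1601$ ($g = -1536 - 65 = -1601$)
$\left(-21722 + 24456\right) + g = \left(-21722 + 24456\right) - 1601 = 2734 - 1601 = 1133$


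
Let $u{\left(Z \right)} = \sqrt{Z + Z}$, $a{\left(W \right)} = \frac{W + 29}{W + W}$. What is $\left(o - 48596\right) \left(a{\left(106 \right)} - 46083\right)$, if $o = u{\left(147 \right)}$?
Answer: $\frac{118689181689}{53} - \frac{68386227 \sqrt{6}}{212} \approx 2.2386 \cdot 10^{9}$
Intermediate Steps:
$a{\left(W \right)} = \frac{29 + W}{2 W}$
$u{\left(Z \right)} = \sqrt{2} \sqrt{Z}$ ($u{\left(Z \right)} = \sqrt{2 Z} = \sqrt{2} \sqrt{Z}$)
$o = 7 \sqrt{6}$ ($o = \sqrt{2} \sqrt{147} = \sqrt{2} \cdot 7 \sqrt{3} = 7 \sqrt{6} \approx 17.146$)
$\left(o - 48596\right) \left(a{\left(106 \right)} - 46083\right) = \left(7 \sqrt{6} - 48596\right) \left(\frac{29 + 106}{2 \cdot 106} - 46083\right) = \left(-48596 + 7 \sqrt{6}\right) \left(\frac{1}{2} \cdot \frac{1}{106} \cdot 135 - 46083\right) = \left(-48596 + 7 \sqrt{6}\right) \left(\frac{135}{212} - 46083\right) = \left(-48596 + 7 \sqrt{6}\right) \left(- \frac{9769461}{212}\right) = \frac{118689181689}{53} - \frac{68386227 \sqrt{6}}{212}$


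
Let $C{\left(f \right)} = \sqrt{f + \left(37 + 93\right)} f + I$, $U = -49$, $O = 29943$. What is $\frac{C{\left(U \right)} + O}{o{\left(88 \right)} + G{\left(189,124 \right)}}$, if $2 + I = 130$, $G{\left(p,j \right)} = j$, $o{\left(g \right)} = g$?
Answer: $\frac{14815}{106} \approx 139.76$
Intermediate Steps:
$I = 128$ ($I = -2 + 130 = 128$)
$C{\left(f \right)} = 128 + f \sqrt{130 + f}$ ($C{\left(f \right)} = \sqrt{f + \left(37 + 93\right)} f + 128 = \sqrt{f + 130} f + 128 = \sqrt{130 + f} f + 128 = f \sqrt{130 + f} + 128 = 128 + f \sqrt{130 + f}$)
$\frac{C{\left(U \right)} + O}{o{\left(88 \right)} + G{\left(189,124 \right)}} = \frac{\left(128 - 49 \sqrt{130 - 49}\right) + 29943}{88 + 124} = \frac{\left(128 - 49 \sqrt{81}\right) + 29943}{212} = \left(\left(128 - 441\right) + 29943\right) \frac{1}{212} = \left(-313 + 29943\right) \frac{1}{212} = 29630 \cdot \frac{1}{212} = \frac{14815}{106}$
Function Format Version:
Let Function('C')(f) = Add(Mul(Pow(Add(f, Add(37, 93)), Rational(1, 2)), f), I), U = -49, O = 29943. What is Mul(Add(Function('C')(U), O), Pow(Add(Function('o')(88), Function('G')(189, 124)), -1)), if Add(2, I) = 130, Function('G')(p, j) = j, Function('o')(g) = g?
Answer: Rational(14815, 106) ≈ 139.76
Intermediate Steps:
I = 128 (I = Add(-2, 130) = 128)
Function('C')(f) = Add(128, Mul(f, Pow(Add(130, f), Rational(1, 2)))) (Function('C')(f) = Add(Mul(Pow(Add(f, Add(37, 93)), Rational(1, 2)), f), 128) = Add(Mul(Pow(Add(f, 130), Rational(1, 2)), f), 128) = Add(Mul(Pow(Add(130, f), Rational(1, 2)), f), 128) = Add(Mul(f, Pow(Add(130, f), Rational(1, 2))), 128) = Add(128, Mul(f, Pow(Add(130, f), Rational(1, 2)))))
Mul(Add(Function('C')(U), O), Pow(Add(Function('o')(88), Function('G')(189, 124)), -1)) = Mul(Add(Add(128, Mul(-49, Pow(Add(130, -49), Rational(1, 2)))), 29943), Pow(Add(88, 124), -1)) = Mul(Add(Add(128, Mul(-49, Pow(81, Rational(1, 2)))), 29943), Pow(212, -1)) = Mul(Add(Add(128, Mul(-49, 9)), 29943), Rational(1, 212)) = Mul(Add(Add(128, -441), 29943), Rational(1, 212)) = Mul(Add(-313, 29943), Rational(1, 212)) = Mul(29630, Rational(1, 212)) = Rational(14815, 106)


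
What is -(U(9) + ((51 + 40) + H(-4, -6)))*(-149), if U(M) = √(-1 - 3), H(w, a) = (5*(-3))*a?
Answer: 26969 + 298*I ≈ 26969.0 + 298.0*I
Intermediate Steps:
H(w, a) = -15*a
U(M) = 2*I (U(M) = √(-4) = 2*I)
-(U(9) + ((51 + 40) + H(-4, -6)))*(-149) = -(2*I + ((51 + 40) - 15*(-6)))*(-149) = -(2*I + (91 + 90))*(-149) = -(2*I + 181)*(-149) = -(181 + 2*I)*(-149) = -(-26969 - 298*I) = 26969 + 298*I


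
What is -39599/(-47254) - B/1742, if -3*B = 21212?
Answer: 604648111/123474702 ≈ 4.8969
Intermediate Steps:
B = -21212/3 (B = -⅓*21212 = -21212/3 ≈ -7070.7)
-39599/(-47254) - B/1742 = -39599/(-47254) - 1*(-21212/3)/1742 = -39599*(-1/47254) + (21212/3)*(1/1742) = 39599/47254 + 10606/2613 = 604648111/123474702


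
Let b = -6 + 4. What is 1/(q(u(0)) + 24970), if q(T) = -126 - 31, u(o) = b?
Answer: 1/24813 ≈ 4.0301e-5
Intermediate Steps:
b = -2
u(o) = -2
q(T) = -157
1/(q(u(0)) + 24970) = 1/(-157 + 24970) = 1/24813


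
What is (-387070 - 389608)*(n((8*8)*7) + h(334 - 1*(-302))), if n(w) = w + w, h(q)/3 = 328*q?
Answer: -486759636160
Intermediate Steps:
h(q) = 984*q (h(q) = 3*(328*q) = 984*q)
n(w) = 2*w
(-387070 - 389608)*(n((8*8)*7) + h(334 - 1*(-302))) = (-387070 - 389608)*(2*((8*8)*7) + 984*(334 - 1*(-302))) = -776678*(2*(64*7) + 984*(334 + 302)) = -776678*(2*448 + 984*636) = -776678*(896 + 625824) = -776678*626720 = -486759636160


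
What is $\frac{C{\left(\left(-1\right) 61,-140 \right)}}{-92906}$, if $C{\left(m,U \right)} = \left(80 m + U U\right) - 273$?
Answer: $- \frac{14447}{92906} \approx -0.1555$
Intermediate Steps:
$C{\left(m,U \right)} = -273 + U^{2} + 80 m$ ($C{\left(m,U \right)} = \left(80 m + U^{2}\right) - 273 = \left(U^{2} + 80 m\right) - 273 = -273 + U^{2} + 80 m$)
$\frac{C{\left(\left(-1\right) 61,-140 \right)}}{-92906} = \frac{-273 + \left(-140\right)^{2} + 80 \left(\left(-1\right) 61\right)}{-92906} = \left(-273 + 19600 + 80 \left(-61\right)\right) \left(- \frac{1}{92906}\right) = \left(-273 + 19600 - 4880\right) \left(- \frac{1}{92906}\right) = 14447 \left(- \frac{1}{92906}\right) = - \frac{14447}{92906}$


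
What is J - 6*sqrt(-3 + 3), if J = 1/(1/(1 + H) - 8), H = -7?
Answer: -6/49 ≈ -0.12245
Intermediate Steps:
J = -6/49 (J = 1/(1/(1 - 7) - 8) = 1/(1/(-6) - 8) = 1/(-1/6 - 8) = 1/(-49/6) = -6/49 ≈ -0.12245)
J - 6*sqrt(-3 + 3) = -6/49 - 6*sqrt(-3 + 3) = -6/49 - 6*sqrt(0) = -6/49 - 6*0 = -6/49 + 0 = -6/49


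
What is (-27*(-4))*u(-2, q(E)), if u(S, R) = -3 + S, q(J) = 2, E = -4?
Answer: -540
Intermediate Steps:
(-27*(-4))*u(-2, q(E)) = (-27*(-4))*(-3 - 2) = 108*(-5) = -540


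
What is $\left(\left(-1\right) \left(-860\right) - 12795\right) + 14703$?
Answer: $2768$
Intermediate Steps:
$\left(\left(-1\right) \left(-860\right) - 12795\right) + 14703 = \left(860 - 12795\right) + 14703 = -11935 + 14703 = 2768$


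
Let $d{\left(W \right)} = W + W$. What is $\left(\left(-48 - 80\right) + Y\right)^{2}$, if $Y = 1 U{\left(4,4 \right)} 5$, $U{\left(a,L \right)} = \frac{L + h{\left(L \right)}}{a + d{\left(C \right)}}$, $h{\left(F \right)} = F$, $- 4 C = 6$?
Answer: $7744$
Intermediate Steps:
$C = - \frac{3}{2}$ ($C = \left(- \frac{1}{4}\right) 6 = - \frac{3}{2} \approx -1.5$)
$d{\left(W \right)} = 2 W$
$U{\left(a,L \right)} = \frac{2 L}{-3 + a}$ ($U{\left(a,L \right)} = \frac{L + L}{a + 2 \left(- \frac{3}{2}\right)} = \frac{2 L}{a - 3} = \frac{2 L}{-3 + a}$)
$Y = 40$ ($Y = 1 \cdot 2 \cdot 4 \frac{1}{-3 + 4} \cdot 5 = 1 \cdot 2 \cdot 4 \cdot 1^{-1} \cdot 5 = 1 \cdot 2 \cdot 4 \cdot 1 \cdot 5 = 1 \cdot 8 \cdot 5 = 8 \cdot 5 = 40$)
$\left(\left(-48 - 80\right) + Y\right)^{2} = \left(\left(-48 - 80\right) + 40\right)^{2} = \left(-128 + 40\right)^{2} = \left(-88\right)^{2} = 7744$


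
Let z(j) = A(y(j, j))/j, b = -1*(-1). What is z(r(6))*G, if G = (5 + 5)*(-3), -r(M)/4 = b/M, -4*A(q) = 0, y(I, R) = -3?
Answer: 0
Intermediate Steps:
b = 1
A(q) = 0 (A(q) = -¼*0 = 0)
r(M) = -4/M
z(j) = 0 (z(j) = 0/j = 0)
G = -30 (G = 10*(-3) = -30)
z(r(6))*G = 0*(-30) = 0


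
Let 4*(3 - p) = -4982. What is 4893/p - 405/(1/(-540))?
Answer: 546103686/2497 ≈ 2.1870e+5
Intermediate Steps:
p = 2497/2 (p = 3 - ¼*(-4982) = 3 + 2491/2 = 2497/2 ≈ 1248.5)
4893/p - 405/(1/(-540)) = 4893/(2497/2) - 405/(1/(-540)) = 4893*(2/2497) - 405/(-1/540) = 9786/2497 - 405*(-540) = 9786/2497 + 218700 = 546103686/2497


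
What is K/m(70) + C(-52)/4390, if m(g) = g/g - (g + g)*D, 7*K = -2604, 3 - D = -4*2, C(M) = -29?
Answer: 529483/2252070 ≈ 0.23511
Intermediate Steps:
D = 11 (D = 3 - (-4)*2 = 3 - 1*(-8) = 3 + 8 = 11)
K = -372 (K = (⅐)*(-2604) = -372)
m(g) = 1 - 22*g (m(g) = g/g - (g + g)*11 = 1 - 2*g*11 = 1 - 22*g)
K/m(70) + C(-52)/4390 = -372/(1 - 22*70) - 29/4390 = -372/(1 - 1540) - 29*1/4390 = -372/(-1539) - 29/4390 = -372*(-1/1539) - 29/4390 = 124/513 - 29/4390 = 529483/2252070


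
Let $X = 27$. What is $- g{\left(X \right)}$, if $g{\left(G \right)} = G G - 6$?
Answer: $-723$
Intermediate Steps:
$g{\left(G \right)} = -6 + G^{2}$ ($g{\left(G \right)} = G^{2} - 6 = -6 + G^{2}$)
$- g{\left(X \right)} = - (-6 + 27^{2}) = - (-6 + 729) = \left(-1\right) 723 = -723$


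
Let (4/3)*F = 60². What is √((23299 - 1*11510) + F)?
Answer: √14489 ≈ 120.37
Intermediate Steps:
F = 2700 (F = (¾)*60² = (¾)*3600 = 2700)
√((23299 - 1*11510) + F) = √((23299 - 1*11510) + 2700) = √((23299 - 11510) + 2700) = √(11789 + 2700) = √14489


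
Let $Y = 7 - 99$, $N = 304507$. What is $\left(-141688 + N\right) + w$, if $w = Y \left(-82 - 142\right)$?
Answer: $183427$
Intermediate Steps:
$Y = -92$ ($Y = 7 - 99 = -92$)
$w = 20608$ ($w = - 92 \left(-82 - 142\right) = \left(-92\right) \left(-224\right) = 20608$)
$\left(-141688 + N\right) + w = \left(-141688 + 304507\right) + 20608 = 162819 + 20608 = 183427$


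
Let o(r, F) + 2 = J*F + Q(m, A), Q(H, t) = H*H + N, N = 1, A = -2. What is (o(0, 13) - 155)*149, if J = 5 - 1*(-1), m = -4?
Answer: -9238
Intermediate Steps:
Q(H, t) = 1 + H**2 (Q(H, t) = H*H + 1 = H**2 + 1 = 1 + H**2)
J = 6 (J = 5 + 1 = 6)
o(r, F) = 15 + 6*F (o(r, F) = -2 + (6*F + (1 + (-4)**2)) = -2 + (6*F + (1 + 16)) = -2 + (6*F + 17) = -2 + (17 + 6*F) = 15 + 6*F)
(o(0, 13) - 155)*149 = ((15 + 6*13) - 155)*149 = ((15 + 78) - 155)*149 = (93 - 155)*149 = -62*149 = -9238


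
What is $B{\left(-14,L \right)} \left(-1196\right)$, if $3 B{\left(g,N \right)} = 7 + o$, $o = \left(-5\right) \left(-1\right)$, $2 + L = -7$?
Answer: $-4784$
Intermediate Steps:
$L = -9$ ($L = -2 - 7 = -9$)
$o = 5$
$B{\left(g,N \right)} = 4$ ($B{\left(g,N \right)} = \frac{7 + 5}{3} = \frac{1}{3} \cdot 12 = 4$)
$B{\left(-14,L \right)} \left(-1196\right) = 4 \left(-1196\right) = -4784$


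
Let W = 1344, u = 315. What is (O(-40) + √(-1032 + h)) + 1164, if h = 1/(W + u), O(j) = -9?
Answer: 1155 + I*√2840352333/1659 ≈ 1155.0 + 32.125*I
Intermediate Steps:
h = 1/1659 (h = 1/(1344 + 315) = 1/1659 ≈ 0.00060277)
(O(-40) + √(-1032 + h)) + 1164 = (-9 + √(-1032 + 1/1659)) + 1164 = (-9 + √(-1712087/1659)) + 1164 = (-9 + I*√2840352333/1659) + 1164 = 1155 + I*√2840352333/1659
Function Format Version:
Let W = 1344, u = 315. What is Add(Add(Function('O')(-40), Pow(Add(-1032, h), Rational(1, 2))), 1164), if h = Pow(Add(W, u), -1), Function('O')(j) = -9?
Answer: Add(1155, Mul(Rational(1, 1659), I, Pow(2840352333, Rational(1, 2)))) ≈ Add(1155.0, Mul(32.125, I))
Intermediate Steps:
h = Rational(1, 1659) (h = Pow(Add(1344, 315), -1) = Pow(1659, -1) = Rational(1, 1659) ≈ 0.00060277)
Add(Add(Function('O')(-40), Pow(Add(-1032, h), Rational(1, 2))), 1164) = Add(Add(-9, Pow(Add(-1032, Rational(1, 1659)), Rational(1, 2))), 1164) = Add(Add(-9, Pow(Rational(-1712087, 1659), Rational(1, 2))), 1164) = Add(Add(-9, Mul(Rational(1, 1659), I, Pow(2840352333, Rational(1, 2)))), 1164) = Add(1155, Mul(Rational(1, 1659), I, Pow(2840352333, Rational(1, 2))))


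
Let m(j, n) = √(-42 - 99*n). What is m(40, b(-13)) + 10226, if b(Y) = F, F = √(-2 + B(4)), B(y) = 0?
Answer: 10226 + √(-42 - 99*I*√2) ≈ 10233.0 - 9.6998*I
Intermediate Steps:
F = I*√2 (F = √(-2 + 0) = √(-2) = I*√2 ≈ 1.4142*I)
b(Y) = I*√2
m(40, b(-13)) + 10226 = √(-42 - 99*I*√2) + 10226 = 10226 + √(-42 - 99*I*√2)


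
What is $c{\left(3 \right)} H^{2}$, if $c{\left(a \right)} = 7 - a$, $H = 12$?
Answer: $576$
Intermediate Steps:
$c{\left(3 \right)} H^{2} = \left(7 - 3\right) 12^{2} = \left(7 - 3\right) 144 = 4 \cdot 144 = 576$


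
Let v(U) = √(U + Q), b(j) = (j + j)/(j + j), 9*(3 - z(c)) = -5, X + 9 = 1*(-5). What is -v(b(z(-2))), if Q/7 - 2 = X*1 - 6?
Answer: -5*I*√5 ≈ -11.18*I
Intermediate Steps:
X = -14 (X = -9 + 1*(-5) = -9 - 5 = -14)
z(c) = 32/9 (z(c) = 3 - ⅑*(-5) = 3 + 5/9 = 32/9)
b(j) = 1 (b(j) = (2*j)/((2*j)) = (2*j)*(1/(2*j)) = 1)
Q = -126 (Q = 14 + 7*(-14*1 - 6) = 14 + 7*(-14 - 6) = 14 + 7*(-20) = 14 - 140 = -126)
v(U) = √(-126 + U) (v(U) = √(U - 126) = √(-126 + U))
-v(b(z(-2))) = -√(-126 + 1) = -√(-125) = -5*I*√5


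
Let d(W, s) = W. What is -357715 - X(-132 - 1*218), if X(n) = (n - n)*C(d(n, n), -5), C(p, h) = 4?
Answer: -357715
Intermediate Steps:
X(n) = 0 (X(n) = (n - n)*4 = 0*4 = 0)
-357715 - X(-132 - 1*218) = -357715 - 1*0 = -357715 + 0 = -357715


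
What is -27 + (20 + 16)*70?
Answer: 2493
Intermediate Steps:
-27 + (20 + 16)*70 = -27 + 36*70 = -27 + 2520 = 2493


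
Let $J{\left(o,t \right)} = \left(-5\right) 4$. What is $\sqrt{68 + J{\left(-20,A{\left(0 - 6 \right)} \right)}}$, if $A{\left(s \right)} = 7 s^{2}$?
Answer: $4 \sqrt{3} \approx 6.9282$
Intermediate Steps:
$J{\left(o,t \right)} = -20$
$\sqrt{68 + J{\left(-20,A{\left(0 - 6 \right)} \right)}} = \sqrt{68 - 20} = \sqrt{48} = 4 \sqrt{3}$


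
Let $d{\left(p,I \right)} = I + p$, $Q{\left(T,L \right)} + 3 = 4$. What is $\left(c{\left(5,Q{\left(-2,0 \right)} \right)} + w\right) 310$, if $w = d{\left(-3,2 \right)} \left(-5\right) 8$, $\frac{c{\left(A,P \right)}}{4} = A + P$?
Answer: $19840$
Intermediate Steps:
$Q{\left(T,L \right)} = 1$ ($Q{\left(T,L \right)} = -3 + 4 = 1$)
$c{\left(A,P \right)} = 4 A + 4 P$ ($c{\left(A,P \right)} = 4 \left(A + P\right) = 4 A + 4 P$)
$w = 40$ ($w = \left(2 - 3\right) \left(-5\right) 8 = \left(-1\right) \left(-5\right) 8 = 5 \cdot 8 = 40$)
$\left(c{\left(5,Q{\left(-2,0 \right)} \right)} + w\right) 310 = \left(\left(4 \cdot 5 + 4 \cdot 1\right) + 40\right) 310 = \left(\left(20 + 4\right) + 40\right) 310 = \left(24 + 40\right) 310 = 64 \cdot 310 = 19840$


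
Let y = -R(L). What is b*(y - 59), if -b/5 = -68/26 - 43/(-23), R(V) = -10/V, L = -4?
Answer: -137145/598 ≈ -229.34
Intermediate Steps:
y = -5/2 (y = -(-10)/(-4) = -(-10)*(-1)/4 = -1*5/2 = -5/2 ≈ -2.5000)
b = 1115/299 (b = -5*(-68/26 - 43/(-23)) = -5*(-68*1/26 - 43*(-1/23)) = -5*(-34/13 + 43/23) = -5*(-223/299) = 1115/299 ≈ 3.7291)
b*(y - 59) = 1115*(-5/2 - 59)/299 = (1115/299)*(-123/2) = -137145/598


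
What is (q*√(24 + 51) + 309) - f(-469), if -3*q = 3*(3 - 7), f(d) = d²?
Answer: -219652 + 20*√3 ≈ -2.1962e+5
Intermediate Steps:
q = 4 (q = -(3 - 7) = -(-4) = -⅓*(-12) = 4)
(q*√(24 + 51) + 309) - f(-469) = (4*√(24 + 51) + 309) - 1*(-469)² = (4*√75 + 309) - 1*219961 = (4*(5*√3) + 309) - 219961 = (20*√3 + 309) - 219961 = (309 + 20*√3) - 219961 = -219652 + 20*√3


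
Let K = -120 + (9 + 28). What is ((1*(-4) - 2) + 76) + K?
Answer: -13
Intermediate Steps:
K = -83 (K = -120 + 37 = -83)
((1*(-4) - 2) + 76) + K = ((1*(-4) - 2) + 76) - 83 = ((-4 - 2) + 76) - 83 = (-6 + 76) - 83 = 70 - 83 = -13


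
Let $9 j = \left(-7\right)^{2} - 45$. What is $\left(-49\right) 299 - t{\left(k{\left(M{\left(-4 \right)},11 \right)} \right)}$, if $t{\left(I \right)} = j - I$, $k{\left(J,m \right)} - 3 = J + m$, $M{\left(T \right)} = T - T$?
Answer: $- \frac{131737}{9} \approx -14637.0$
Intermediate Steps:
$M{\left(T \right)} = 0$
$j = \frac{4}{9}$ ($j = \frac{\left(-7\right)^{2} - 45}{9} = \frac{49 - 45}{9} = \frac{1}{9} \cdot 4 = \frac{4}{9} \approx 0.44444$)
$k{\left(J,m \right)} = 3 + J + m$ ($k{\left(J,m \right)} = 3 + \left(J + m\right) = 3 + J + m$)
$t{\left(I \right)} = \frac{4}{9} - I$
$\left(-49\right) 299 - t{\left(k{\left(M{\left(-4 \right)},11 \right)} \right)} = \left(-49\right) 299 - \left(\frac{4}{9} - \left(3 + 0 + 11\right)\right) = -14651 - \left(\frac{4}{9} - 14\right) = -14651 - - \frac{122}{9} = -14651 + \frac{122}{9} = - \frac{131737}{9}$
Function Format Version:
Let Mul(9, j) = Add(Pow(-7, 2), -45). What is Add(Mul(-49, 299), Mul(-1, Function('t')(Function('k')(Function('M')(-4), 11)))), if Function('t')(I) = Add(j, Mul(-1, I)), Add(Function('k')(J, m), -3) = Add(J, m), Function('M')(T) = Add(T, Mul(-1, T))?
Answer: Rational(-131737, 9) ≈ -14637.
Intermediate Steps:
Function('M')(T) = 0
j = Rational(4, 9) (j = Mul(Rational(1, 9), Add(Pow(-7, 2), -45)) = Mul(Rational(1, 9), Add(49, -45)) = Mul(Rational(1, 9), 4) = Rational(4, 9) ≈ 0.44444)
Function('k')(J, m) = Add(3, J, m) (Function('k')(J, m) = Add(3, Add(J, m)) = Add(3, J, m))
Function('t')(I) = Add(Rational(4, 9), Mul(-1, I))
Add(Mul(-49, 299), Mul(-1, Function('t')(Function('k')(Function('M')(-4), 11)))) = Add(Mul(-49, 299), Mul(-1, Add(Rational(4, 9), Mul(-1, Add(3, 0, 11))))) = Add(-14651, Mul(-1, Add(Rational(4, 9), Mul(-1, 14)))) = Add(-14651, Mul(-1, Add(Rational(4, 9), -14))) = Add(-14651, Mul(-1, Rational(-122, 9))) = Add(-14651, Rational(122, 9)) = Rational(-131737, 9)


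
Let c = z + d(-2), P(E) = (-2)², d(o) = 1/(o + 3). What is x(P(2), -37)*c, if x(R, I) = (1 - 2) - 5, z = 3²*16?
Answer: -870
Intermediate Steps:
d(o) = 1/(3 + o)
P(E) = 4
z = 144 (z = 9*16 = 144)
x(R, I) = -6 (x(R, I) = -1 - 5 = -6)
c = 145 (c = 144 + 1/(3 - 2) = 144 + 1/1 = 144 + 1 = 145)
x(P(2), -37)*c = -6*145 = -870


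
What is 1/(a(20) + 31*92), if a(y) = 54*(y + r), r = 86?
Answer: 1/8576 ≈ 0.00011660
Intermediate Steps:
a(y) = 4644 + 54*y (a(y) = 54*(y + 86) = 54*(86 + y) = 4644 + 54*y)
1/(a(20) + 31*92) = 1/((4644 + 54*20) + 31*92) = 1/((4644 + 1080) + 2852) = 1/(5724 + 2852) = 1/8576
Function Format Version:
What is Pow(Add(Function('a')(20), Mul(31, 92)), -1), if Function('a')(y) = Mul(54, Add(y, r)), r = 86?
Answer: Rational(1, 8576) ≈ 0.00011660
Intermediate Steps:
Function('a')(y) = Add(4644, Mul(54, y)) (Function('a')(y) = Mul(54, Add(y, 86)) = Mul(54, Add(86, y)) = Add(4644, Mul(54, y)))
Pow(Add(Function('a')(20), Mul(31, 92)), -1) = Pow(Add(Add(4644, Mul(54, 20)), Mul(31, 92)), -1) = Pow(Add(Add(4644, 1080), 2852), -1) = Pow(Add(5724, 2852), -1) = Pow(8576, -1) = Rational(1, 8576)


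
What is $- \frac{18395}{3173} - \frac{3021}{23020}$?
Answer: $- \frac{433038533}{73042460} \approx -5.9286$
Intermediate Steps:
$- \frac{18395}{3173} - \frac{3021}{23020} = - \frac{433038533}{73042460}$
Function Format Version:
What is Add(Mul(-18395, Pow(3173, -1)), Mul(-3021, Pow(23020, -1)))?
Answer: Rational(-433038533, 73042460) ≈ -5.9286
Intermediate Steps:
Add(Mul(-18395, Pow(3173, -1)), Mul(-3021, Pow(23020, -1))) = Add(Mul(-18395, Rational(1, 3173)), Mul(-3021, Rational(1, 23020))) = Add(Rational(-18395, 3173), Rational(-3021, 23020)) = Rational(-433038533, 73042460)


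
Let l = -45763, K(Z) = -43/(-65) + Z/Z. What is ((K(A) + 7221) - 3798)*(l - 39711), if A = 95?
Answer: -19026768822/65 ≈ -2.9272e+8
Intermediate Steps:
K(Z) = 108/65 (K(Z) = -43*(-1/65) + 1 = 43/65 + 1 = 108/65)
((K(A) + 7221) - 3798)*(l - 39711) = ((108/65 + 7221) - 3798)*(-45763 - 39711) = (469473/65 - 3798)*(-85474) = (222603/65)*(-85474) = -19026768822/65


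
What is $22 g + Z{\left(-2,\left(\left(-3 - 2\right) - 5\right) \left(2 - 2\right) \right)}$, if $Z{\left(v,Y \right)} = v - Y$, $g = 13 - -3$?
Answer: $350$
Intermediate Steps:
$g = 16$ ($g = 13 + 3 = 16$)
$22 g + Z{\left(-2,\left(\left(-3 - 2\right) - 5\right) \left(2 - 2\right) \right)} = 22 \cdot 16 - \left(2 + \left(\left(-3 - 2\right) - 5\right) \left(2 - 2\right)\right) = 352 - \left(2 + \left(\left(-3 - 2\right) - 5\right) 0\right) = 352 - \left(2 + \left(-5 - 5\right) 0\right) = 352 - \left(2 - 0\right) = 352 - 2 = 350$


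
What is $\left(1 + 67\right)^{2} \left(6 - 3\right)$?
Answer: $13872$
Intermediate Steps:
$\left(1 + 67\right)^{2} \left(6 - 3\right) = 68^{2} \left(6 - 3\right) = 4624 \cdot 3 = 13872$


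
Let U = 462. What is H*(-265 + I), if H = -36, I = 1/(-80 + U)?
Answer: 1822122/191 ≈ 9539.9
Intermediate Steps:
I = 1/382 (I = 1/(-80 + 462) = 1/382 ≈ 0.0026178)
H*(-265 + I) = -36*(-265 + 1/382) = -36*(-101229/382) = 1822122/191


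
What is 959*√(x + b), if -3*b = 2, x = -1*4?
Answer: 959*I*√42/3 ≈ 2071.7*I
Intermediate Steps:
x = -4
b = -⅔ (b = -⅓*2 = -⅔ ≈ -0.66667)
959*√(x + b) = 959*√(-4 - ⅔) = 959*√(-14/3) = 959*(I*√42/3) = 959*I*√42/3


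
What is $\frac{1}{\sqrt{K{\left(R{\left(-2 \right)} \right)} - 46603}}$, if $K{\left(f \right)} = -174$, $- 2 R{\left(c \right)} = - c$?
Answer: $- \frac{i \sqrt{46777}}{46777} \approx - 0.0046236 i$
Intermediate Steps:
$R{\left(c \right)} = \frac{c}{2}$ ($R{\left(c \right)} = - \frac{\left(-1\right) c}{2} = \frac{c}{2}$)
$\frac{1}{\sqrt{K{\left(R{\left(-2 \right)} \right)} - 46603}} = \frac{1}{\sqrt{-174 - 46603}} = \frac{1}{\sqrt{-46777}} = \frac{1}{i \sqrt{46777}} = - \frac{i \sqrt{46777}}{46777}$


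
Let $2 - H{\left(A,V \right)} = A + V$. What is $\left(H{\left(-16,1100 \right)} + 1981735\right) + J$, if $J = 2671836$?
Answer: $4652489$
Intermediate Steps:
$H{\left(A,V \right)} = 2 - A - V$ ($H{\left(A,V \right)} = 2 - \left(A + V\right) = 2 - A - V$)
$\left(H{\left(-16,1100 \right)} + 1981735\right) + J = \left(\left(2 - -16 - 1100\right) + 1981735\right) + 2671836 = \left(\left(2 + 16 - 1100\right) + 1981735\right) + 2671836 = \left(-1082 + 1981735\right) + 2671836 = 1980653 + 2671836 = 4652489$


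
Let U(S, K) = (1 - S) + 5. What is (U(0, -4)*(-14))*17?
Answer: -1428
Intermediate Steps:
U(S, K) = 6 - S
(U(0, -4)*(-14))*17 = ((6 - 1*0)*(-14))*17 = ((6 + 0)*(-14))*17 = (6*(-14))*17 = -84*17 = -1428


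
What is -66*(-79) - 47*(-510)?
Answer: 29184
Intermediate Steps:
-66*(-79) - 47*(-510) = 5214 - 1*(-23970) = 5214 + 23970 = 29184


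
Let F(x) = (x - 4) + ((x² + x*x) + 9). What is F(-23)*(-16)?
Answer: -16640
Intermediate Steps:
F(x) = 5 + x + 2*x² (F(x) = (-4 + x) + ((x² + x²) + 9) = (-4 + x) + (2*x² + 9) = (-4 + x) + (9 + 2*x²) = 5 + x + 2*x²)
F(-23)*(-16) = (5 - 23 + 2*(-23)²)*(-16) = (5 - 23 + 2*529)*(-16) = (5 - 23 + 1058)*(-16) = 1040*(-16) = -16640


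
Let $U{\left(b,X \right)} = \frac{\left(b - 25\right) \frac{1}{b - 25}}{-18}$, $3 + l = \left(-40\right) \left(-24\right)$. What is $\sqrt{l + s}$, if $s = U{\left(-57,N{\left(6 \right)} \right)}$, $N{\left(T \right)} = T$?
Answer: $\frac{5 \sqrt{1378}}{6} \approx 30.935$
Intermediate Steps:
$l = 957$ ($l = -3 - -960 = -3 + 960 = 957$)
$U{\left(b,X \right)} = - \frac{1}{18}$ ($U{\left(b,X \right)} = \frac{-25 + b}{-25 + b} \left(- \frac{1}{18}\right) = 1 \left(- \frac{1}{18}\right) = - \frac{1}{18}$)
$s = - \frac{1}{18} \approx -0.055556$
$\sqrt{l + s} = \sqrt{957 - \frac{1}{18}} = \sqrt{\frac{17225}{18}} = \frac{5 \sqrt{1378}}{6}$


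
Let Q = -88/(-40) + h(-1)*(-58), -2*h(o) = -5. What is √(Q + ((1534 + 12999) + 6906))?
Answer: √532405/5 ≈ 145.93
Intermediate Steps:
h(o) = 5/2 (h(o) = -½*(-5) = 5/2)
Q = -714/5 (Q = -88/(-40) + (5/2)*(-58) = -88*(-1/40) - 145 = 11/5 - 145 = -714/5 ≈ -142.80)
√(Q + ((1534 + 12999) + 6906)) = √(-714/5 + ((1534 + 12999) + 6906)) = √(-714/5 + (14533 + 6906)) = √(-714/5 + 21439) = √(106481/5) = √532405/5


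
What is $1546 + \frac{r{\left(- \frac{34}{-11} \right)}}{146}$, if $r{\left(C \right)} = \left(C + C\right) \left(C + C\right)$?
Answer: $\frac{13658130}{8833} \approx 1546.3$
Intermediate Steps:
$r{\left(C \right)} = 4 C^{2}$ ($r{\left(C \right)} = 2 C 2 C = 4 C^{2}$)
$1546 + \frac{r{\left(- \frac{34}{-11} \right)}}{146} = 1546 + \frac{4 \left(- \frac{34}{-11}\right)^{2}}{146} = 1546 + \frac{4 \left(\left(-34\right) \left(- \frac{1}{11}\right)\right)^{2}}{146} = 1546 + \frac{4 \left(\frac{34}{11}\right)^{2}}{146} = 1546 + \frac{4 \cdot \frac{1156}{121}}{146} = 1546 + \frac{1}{146} \cdot \frac{4624}{121} = 1546 + \frac{2312}{8833} = \frac{13658130}{8833}$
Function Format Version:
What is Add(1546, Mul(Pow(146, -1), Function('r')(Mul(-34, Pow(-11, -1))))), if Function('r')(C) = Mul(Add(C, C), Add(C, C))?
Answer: Rational(13658130, 8833) ≈ 1546.3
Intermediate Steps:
Function('r')(C) = Mul(4, Pow(C, 2)) (Function('r')(C) = Mul(Mul(2, C), Mul(2, C)) = Mul(4, Pow(C, 2)))
Add(1546, Mul(Pow(146, -1), Function('r')(Mul(-34, Pow(-11, -1))))) = Add(1546, Mul(Pow(146, -1), Mul(4, Pow(Mul(-34, Pow(-11, -1)), 2)))) = Add(1546, Mul(Rational(1, 146), Mul(4, Pow(Mul(-34, Rational(-1, 11)), 2)))) = Add(1546, Mul(Rational(1, 146), Mul(4, Pow(Rational(34, 11), 2)))) = Add(1546, Mul(Rational(1, 146), Mul(4, Rational(1156, 121)))) = Add(1546, Mul(Rational(1, 146), Rational(4624, 121))) = Add(1546, Rational(2312, 8833)) = Rational(13658130, 8833)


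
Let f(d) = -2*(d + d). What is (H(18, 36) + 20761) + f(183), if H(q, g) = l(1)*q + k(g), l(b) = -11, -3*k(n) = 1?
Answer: 59492/3 ≈ 19831.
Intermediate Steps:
k(n) = -1/3 (k(n) = -1/3*1 = -1/3)
f(d) = -4*d
H(q, g) = -1/3 - 11*q (H(q, g) = -11*q - 1/3 = -1/3 - 11*q)
(H(18, 36) + 20761) + f(183) = ((-1/3 - 11*18) + 20761) - 4*183 = ((-1/3 - 198) + 20761) - 732 = (-595/3 + 20761) - 732 = 61688/3 - 732 = 59492/3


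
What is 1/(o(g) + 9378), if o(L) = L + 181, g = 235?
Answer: 1/9794 ≈ 0.00010210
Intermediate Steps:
o(L) = 181 + L
1/(o(g) + 9378) = 1/((181 + 235) + 9378) = 1/(416 + 9378) = 1/9794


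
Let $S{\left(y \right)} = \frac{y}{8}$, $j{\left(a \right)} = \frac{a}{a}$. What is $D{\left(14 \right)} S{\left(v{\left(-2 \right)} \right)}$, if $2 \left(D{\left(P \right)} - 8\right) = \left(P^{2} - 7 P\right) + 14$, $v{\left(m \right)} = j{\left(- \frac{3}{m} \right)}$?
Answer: $8$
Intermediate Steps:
$j{\left(a \right)} = 1$
$v{\left(m \right)} = 1$
$S{\left(y \right)} = \frac{y}{8}$ ($S{\left(y \right)} = y \frac{1}{8} = \frac{y}{8}$)
$D{\left(P \right)} = 15 + \frac{P^{2}}{2} - \frac{7 P}{2}$ ($D{\left(P \right)} = 8 + \frac{\left(P^{2} - 7 P\right) + 14}{2} = 8 + \frac{14 + P^{2} - 7 P}{2} = 8 + \left(7 + \frac{P^{2}}{2} - \frac{7 P}{2}\right) = 15 + \frac{P^{2}}{2} - \frac{7 P}{2}$)
$D{\left(14 \right)} S{\left(v{\left(-2 \right)} \right)} = \left(15 + \frac{14^{2}}{2} - 49\right) \frac{1}{8} \cdot 1 = \left(15 + \frac{1}{2} \cdot 196 - 49\right) \frac{1}{8} = \left(15 + 98 - 49\right) \frac{1}{8} = 64 \cdot \frac{1}{8} = 8$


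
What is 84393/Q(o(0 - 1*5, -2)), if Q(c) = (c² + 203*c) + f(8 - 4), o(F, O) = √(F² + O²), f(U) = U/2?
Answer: -2616183/1194100 + 17131779*√29/1194100 ≈ 75.070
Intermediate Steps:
f(U) = U/2 (f(U) = U*(½) = U/2)
Q(c) = 2 + c² + 203*c (Q(c) = (c² + 203*c) + (8 - 4)/2 = (c² + 203*c) + (½)*4 = (c² + 203*c) + 2 = 2 + c² + 203*c)
84393/Q(o(0 - 1*5, -2)) = 84393/(2 + (√((0 - 1*5)² + (-2)²))² + 203*√((0 - 1*5)² + (-2)²)) = 84393/(2 + (√((0 - 5)² + 4))² + 203*√((0 - 5)² + 4)) = 84393/(2 + (√((-5)² + 4))² + 203*√((-5)² + 4)) = 84393/(2 + (√(25 + 4))² + 203*√(25 + 4)) = 84393/(2 + (√29)² + 203*√29) = 84393/(2 + 29 + 203*√29) = 84393/(31 + 203*√29)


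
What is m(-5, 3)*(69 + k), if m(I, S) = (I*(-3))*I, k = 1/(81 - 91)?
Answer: -10335/2 ≈ -5167.5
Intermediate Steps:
k = -⅒ (k = 1/(-10) = -⅒ ≈ -0.10000)
m(I, S) = -3*I² (m(I, S) = (-3*I)*I = -3*I²)
m(-5, 3)*(69 + k) = (-3*(-5)²)*(69 - ⅒) = -3*25*(689/10) = -75*689/10 = -10335/2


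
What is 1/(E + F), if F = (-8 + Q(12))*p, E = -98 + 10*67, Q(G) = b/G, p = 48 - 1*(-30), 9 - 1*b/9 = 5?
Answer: 1/182 ≈ 0.0054945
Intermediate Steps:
b = 36 (b = 81 - 9*5 = 81 - 45 = 36)
p = 78 (p = 48 + 30 = 78)
Q(G) = 36/G
E = 572 (E = -98 + 670 = 572)
F = -390 (F = (-8 + 36/12)*78 = (-8 + 36*(1/12))*78 = (-8 + 3)*78 = -5*78 = -390)
1/(E + F) = 1/(572 - 390) = 1/182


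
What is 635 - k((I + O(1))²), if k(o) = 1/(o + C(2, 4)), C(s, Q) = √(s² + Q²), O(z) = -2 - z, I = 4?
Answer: 12066/19 - 2*√5/19 ≈ 634.82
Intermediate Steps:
C(s, Q) = √(Q² + s²)
k(o) = 1/(o + 2*√5) (k(o) = 1/(o + √(4² + 2²)) = 1/(o + √(16 + 4)) = 1/(o + √20) = 1/(o + 2*√5))
635 - k((I + O(1))²) = 635 - 1/((4 + (-2 - 1*1))² + 2*√5) = 635 - 1/((4 + (-2 - 1))² + 2*√5) = 635 - 1/((4 - 3)² + 2*√5) = 635 - 1/(1² + 2*√5) = 635 - 1/(1 + 2*√5)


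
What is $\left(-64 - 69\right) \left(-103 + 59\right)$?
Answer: $5852$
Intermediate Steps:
$\left(-64 - 69\right) \left(-103 + 59\right) = \left(-64 - 69\right) \left(-44\right) = \left(-133\right) \left(-44\right) = 5852$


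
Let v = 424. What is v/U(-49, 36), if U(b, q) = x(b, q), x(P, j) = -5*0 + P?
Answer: -424/49 ≈ -8.6531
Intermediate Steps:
x(P, j) = P (x(P, j) = 0 + P = P)
U(b, q) = b
v/U(-49, 36) = 424/(-49) = 424*(-1/49) = -424/49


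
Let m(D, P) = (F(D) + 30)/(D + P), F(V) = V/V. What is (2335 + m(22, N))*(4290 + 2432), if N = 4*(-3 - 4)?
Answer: 46983419/3 ≈ 1.5661e+7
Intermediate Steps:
F(V) = 1
N = -28 (N = 4*(-7) = -28)
m(D, P) = 31/(D + P) (m(D, P) = (1 + 30)/(D + P) = 31/(D + P))
(2335 + m(22, N))*(4290 + 2432) = (2335 + 31/(22 - 28))*(4290 + 2432) = (2335 + 31/(-6))*6722 = (2335 + 31*(-1/6))*6722 = (2335 - 31/6)*6722 = (13979/6)*6722 = 46983419/3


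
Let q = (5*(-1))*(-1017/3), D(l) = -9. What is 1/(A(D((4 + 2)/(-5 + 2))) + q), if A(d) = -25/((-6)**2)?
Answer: 36/60995 ≈ 0.00059021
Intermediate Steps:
A(d) = -25/36
q = 1695 (q = -(-5085)/3 = -5*(-339) = 1695)
1/(A(D((4 + 2)/(-5 + 2))) + q) = 1/(-25/36 + 1695) = 1/(60995/36) = 36/60995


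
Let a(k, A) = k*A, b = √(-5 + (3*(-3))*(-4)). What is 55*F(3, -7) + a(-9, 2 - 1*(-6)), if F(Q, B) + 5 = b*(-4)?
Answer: -347 - 220*√31 ≈ -1571.9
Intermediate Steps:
b = √31 (b = √(-5 - 9*(-4)) = √(-5 + 36) = √31 ≈ 5.5678)
F(Q, B) = -5 - 4*√31 (F(Q, B) = -5 + √31*(-4) = -5 - 4*√31)
a(k, A) = A*k
55*F(3, -7) + a(-9, 2 - 1*(-6)) = 55*(-5 - 4*√31) + (2 - 1*(-6))*(-9) = (-275 - 220*√31) + (2 + 6)*(-9) = (-275 - 220*√31) + 8*(-9) = (-275 - 220*√31) - 72 = -347 - 220*√31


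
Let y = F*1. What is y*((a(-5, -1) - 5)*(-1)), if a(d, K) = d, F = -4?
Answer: -40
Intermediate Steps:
y = -4 (y = -4*1 = -4)
y*((a(-5, -1) - 5)*(-1)) = -4*(-5 - 5)*(-1) = -(-40)*(-1) = -4*10 = -40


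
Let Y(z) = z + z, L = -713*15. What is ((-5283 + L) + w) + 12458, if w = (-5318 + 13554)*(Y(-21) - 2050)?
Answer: -17233232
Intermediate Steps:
L = -10695
Y(z) = 2*z
w = -17229712 (w = (-5318 + 13554)*(2*(-21) - 2050) = 8236*(-42 - 2050) = 8236*(-2092) = -17229712)
((-5283 + L) + w) + 12458 = ((-5283 - 10695) - 17229712) + 12458 = (-15978 - 17229712) + 12458 = -17245690 + 12458 = -17233232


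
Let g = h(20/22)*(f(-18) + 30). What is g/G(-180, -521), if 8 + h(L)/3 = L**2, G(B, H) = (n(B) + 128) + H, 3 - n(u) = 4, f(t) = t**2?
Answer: 460908/23837 ≈ 19.336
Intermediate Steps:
n(u) = -1 (n(u) = 3 - 1*4 = 3 - 4 = -1)
G(B, H) = 127 + H (G(B, H) = (-1 + 128) + H = 127 + H)
h(L) = -24 + 3*L**2
g = -921816/121 (g = (-24 + 3*(20/22)**2)*((-18)**2 + 30) = (-24 + 3*(20*(1/22))**2)*(324 + 30) = (-24 + 3*(10/11)**2)*354 = (-24 + 3*(100/121))*354 = (-24 + 300/121)*354 = -2604/121*354 = -921816/121 ≈ -7618.3)
g/G(-180, -521) = -921816/(121*(127 - 521)) = -921816/121/(-394) = -921816/121*(-1/394) = 460908/23837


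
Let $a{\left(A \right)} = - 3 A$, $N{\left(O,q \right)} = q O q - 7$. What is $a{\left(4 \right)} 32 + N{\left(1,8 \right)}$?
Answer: $-327$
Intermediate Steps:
$N{\left(O,q \right)} = -7 + O q^{2}$ ($N{\left(O,q \right)} = O q q - 7 = O q^{2} - 7 = -7 + O q^{2}$)
$a{\left(4 \right)} 32 + N{\left(1,8 \right)} = \left(-3\right) 4 \cdot 32 - \left(7 - 8^{2}\right) = \left(-12\right) 32 + \left(-7 + 1 \cdot 64\right) = -384 + \left(-7 + 64\right) = -384 + 57 = -327$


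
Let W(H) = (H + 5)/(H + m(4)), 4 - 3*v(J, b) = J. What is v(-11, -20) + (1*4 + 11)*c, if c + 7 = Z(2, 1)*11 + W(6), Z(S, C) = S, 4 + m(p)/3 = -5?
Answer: 1555/7 ≈ 222.14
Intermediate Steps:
v(J, b) = 4/3 - J/3
m(p) = -27 (m(p) = -12 + 3*(-5) = -12 - 15 = -27)
W(H) = (5 + H)/(-27 + H) (W(H) = (H + 5)/(H - 27) = (5 + H)/(-27 + H))
c = 304/21 (c = -7 + (2*11 + (5 + 6)/(-27 + 6)) = -7 + (22 + 11/(-21)) = -7 + (22 - 1/21*11) = -7 + (22 - 11/21) = -7 + 451/21 = 304/21 ≈ 14.476)
v(-11, -20) + (1*4 + 11)*c = (4/3 - ⅓*(-11)) + (1*4 + 11)*(304/21) = (4/3 + 11/3) + (4 + 11)*(304/21) = 5 + 15*(304/21) = 5 + 1520/7 = 1555/7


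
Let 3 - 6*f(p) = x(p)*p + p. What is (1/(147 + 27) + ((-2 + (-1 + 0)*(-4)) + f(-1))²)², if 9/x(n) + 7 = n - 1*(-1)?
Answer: 94836282025/2616936336 ≈ 36.239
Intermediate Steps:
x(n) = 9/(-6 + n) (x(n) = 9/(-7 + (n - 1*(-1))) = 9/(-7 + (n + 1)) = 9/(-7 + (1 + n)) = 9/(-6 + n))
f(p) = ½ - p/6 - 3*p/(2*(-6 + p)) (f(p) = ½ - ((9/(-6 + p))*p + p)/6 = ½ - (9*p/(-6 + p) + p)/6 = ½ - (p + 9*p/(-6 + p))/6 = ½ + (-p/6 - 3*p/(2*(-6 + p))) = ½ - p/6 - 3*p/(2*(-6 + p)))
(1/(147 + 27) + ((-2 + (-1 + 0)*(-4)) + f(-1))²)² = (1/(147 + 27) + ((-2 + (-1 + 0)*(-4)) + (-18 - 1*(-1)²)/(6*(-6 - 1)))²)² = (1/174 + ((-2 - 1*(-4)) + (⅙)*(-18 - 1*1)/(-7))²)² = (1/174 + ((-2 + 4) + (⅙)*(-⅐)*(-18 - 1))²)² = (1/174 + (2 + (⅙)*(-⅐)*(-19))²)² = (1/174 + (2 + 19/42)²)² = (1/174 + (103/42)²)² = (1/174 + 10609/1764)² = (307955/51156)² = 94836282025/2616936336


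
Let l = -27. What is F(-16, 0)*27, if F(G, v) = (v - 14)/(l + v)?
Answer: 14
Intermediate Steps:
F(G, v) = (-14 + v)/(-27 + v) (F(G, v) = (v - 14)/(-27 + v) = (-14 + v)/(-27 + v))
F(-16, 0)*27 = ((-14 + 0)/(-27 + 0))*27 = (-14/(-27))*27 = -1/27*(-14)*27 = (14/27)*27 = 14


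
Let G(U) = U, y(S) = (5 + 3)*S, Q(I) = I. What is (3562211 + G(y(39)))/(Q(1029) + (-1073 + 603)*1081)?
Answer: -3562523/507041 ≈ -7.0261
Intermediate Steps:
y(S) = 8*S
(3562211 + G(y(39)))/(Q(1029) + (-1073 + 603)*1081) = (3562211 + 8*39)/(1029 + (-1073 + 603)*1081) = (3562211 + 312)/(1029 - 470*1081) = 3562523/(1029 - 508070) = 3562523/(-507041) = 3562523*(-1/507041) = -3562523/507041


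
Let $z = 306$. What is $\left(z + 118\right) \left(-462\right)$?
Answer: $-195888$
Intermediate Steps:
$\left(z + 118\right) \left(-462\right) = \left(306 + 118\right) \left(-462\right) = 424 \left(-462\right) = -195888$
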